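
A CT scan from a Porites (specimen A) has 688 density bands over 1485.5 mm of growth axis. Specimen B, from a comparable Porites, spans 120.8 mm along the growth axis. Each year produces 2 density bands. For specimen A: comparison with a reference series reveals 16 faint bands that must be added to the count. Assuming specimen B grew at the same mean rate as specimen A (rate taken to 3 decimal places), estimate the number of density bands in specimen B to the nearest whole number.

Specimen A: correcting the raw count gives 688 + 16 = 704 true density bands.
Specimen A: with 2 density bands per year, 704 / 2 = 352 years.
A: 1485.5 mm over 352 years gives 1485.5 / 352 ≈ 4.220 mm/yr.
B spans 120.8 / 4.220 = 28.63 years; at 2 density bands per year that is 28.63 × 2 ≈ 57 density bands.

57 density bands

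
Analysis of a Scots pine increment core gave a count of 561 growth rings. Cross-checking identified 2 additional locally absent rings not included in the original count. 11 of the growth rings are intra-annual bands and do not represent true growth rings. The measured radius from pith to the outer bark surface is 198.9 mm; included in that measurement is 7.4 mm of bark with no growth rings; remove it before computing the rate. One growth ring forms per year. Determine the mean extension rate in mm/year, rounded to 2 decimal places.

Correcting the raw count gives 561 − 11 + 2 = 552 true growth rings.
The growth record spans 198.9 − 7.4 = 191.5 mm.
191.5 mm over 552 years gives 191.5 / 552 ≈ 0.35 mm/year.

0.35 mm/year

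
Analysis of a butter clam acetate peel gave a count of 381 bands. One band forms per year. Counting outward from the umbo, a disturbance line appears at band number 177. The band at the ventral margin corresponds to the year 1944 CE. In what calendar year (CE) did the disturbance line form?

1740 CE

Between band 177 and the ventral margin there are 381 − 177 = 204 bands.
The band at the ventral margin is 1944 CE, so the disturbance line dates to 1944 − 204 = 1740 CE.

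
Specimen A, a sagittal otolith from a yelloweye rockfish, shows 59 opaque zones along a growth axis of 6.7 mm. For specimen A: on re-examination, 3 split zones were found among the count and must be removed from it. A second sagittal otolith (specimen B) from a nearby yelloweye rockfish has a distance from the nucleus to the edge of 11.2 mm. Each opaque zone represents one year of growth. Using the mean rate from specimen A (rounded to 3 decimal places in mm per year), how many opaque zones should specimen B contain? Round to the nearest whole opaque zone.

Specimen A: correcting the raw count gives 59 − 3 = 56 true opaque zones.
A: 6.7 mm over 56 years gives 6.7 / 56 ≈ 0.120 mm/year.
Specimen B: 11.2 mm / 0.120 mm per year = 93.33 years ≈ 93 opaque zones.

93 opaque zones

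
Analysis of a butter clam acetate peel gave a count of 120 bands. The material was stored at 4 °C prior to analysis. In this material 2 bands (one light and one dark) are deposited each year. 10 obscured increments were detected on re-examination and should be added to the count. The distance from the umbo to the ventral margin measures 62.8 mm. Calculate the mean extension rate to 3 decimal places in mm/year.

0.966 mm/year

True band count = 120 + 10 = 130.
130 bands at 2 per year is 130 / 2 = 65 years.
62.8 mm over 65 years gives 62.8 / 65 ≈ 0.966 mm/year.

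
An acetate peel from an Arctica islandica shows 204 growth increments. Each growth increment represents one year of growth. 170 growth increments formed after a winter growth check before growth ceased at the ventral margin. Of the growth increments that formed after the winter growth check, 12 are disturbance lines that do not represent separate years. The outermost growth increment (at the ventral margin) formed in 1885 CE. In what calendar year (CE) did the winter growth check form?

1727 CE

There are 170 growth increments younger than the winter growth check.
Removing the 12 false growth increments leaves 170 − 12 = 158 true growth increments beyond the winter growth check.
The growth increment at the ventral margin is 1885 CE, so the winter growth check dates to 1885 − 158 = 1727 CE.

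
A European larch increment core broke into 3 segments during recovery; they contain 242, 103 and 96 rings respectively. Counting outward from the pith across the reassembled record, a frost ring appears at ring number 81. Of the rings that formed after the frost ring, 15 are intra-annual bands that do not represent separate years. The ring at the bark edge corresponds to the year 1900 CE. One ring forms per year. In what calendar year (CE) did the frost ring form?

1555 CE

Total rings = 242 + 103 + 96 = 441.
The frost ring sits at ring 81 from the pith, so 441 − 81 = 360 rings formed after it.
Excluding 15 false rings: 360 − 15 = 345.
1900 − 345 = 1555 CE.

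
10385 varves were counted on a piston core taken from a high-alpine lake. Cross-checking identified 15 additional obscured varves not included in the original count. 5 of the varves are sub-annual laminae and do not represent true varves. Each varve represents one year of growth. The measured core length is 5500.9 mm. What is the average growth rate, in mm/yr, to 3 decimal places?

True varve count = 10385 − 5 + 15 = 10395.
Extension rate ≈ 5500.9 / 10395 = 0.529 mm/yr.

0.529 mm/yr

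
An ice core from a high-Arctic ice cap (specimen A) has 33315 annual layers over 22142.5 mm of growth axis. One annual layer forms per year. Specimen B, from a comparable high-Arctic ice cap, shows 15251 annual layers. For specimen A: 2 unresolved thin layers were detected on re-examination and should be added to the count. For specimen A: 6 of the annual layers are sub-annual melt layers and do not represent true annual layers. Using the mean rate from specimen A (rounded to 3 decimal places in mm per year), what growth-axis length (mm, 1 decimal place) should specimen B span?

10141.9 mm

Specimen A: adjusted count: 33315 − 6 + 2 = 33311 annual layers.
A: 22142.5 mm over 33311 years gives 22142.5 / 33311 ≈ 0.665 mm/yr.
Length of B = 0.665 × 15251 = 10141.9 mm.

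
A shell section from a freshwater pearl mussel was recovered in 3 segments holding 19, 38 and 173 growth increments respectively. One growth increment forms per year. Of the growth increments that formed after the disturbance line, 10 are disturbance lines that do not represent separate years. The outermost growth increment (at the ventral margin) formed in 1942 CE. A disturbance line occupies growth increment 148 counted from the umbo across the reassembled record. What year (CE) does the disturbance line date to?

Total growth increments = 19 + 38 + 173 = 230.
Between growth increment 148 and the ventral margin there are 230 − 148 = 82 growth increments.
Excluding 10 false growth increments: 82 − 10 = 72.
Counting back 72 years from 1942 CE places the disturbance line in 1942 − 72 = 1870 CE.

1870 CE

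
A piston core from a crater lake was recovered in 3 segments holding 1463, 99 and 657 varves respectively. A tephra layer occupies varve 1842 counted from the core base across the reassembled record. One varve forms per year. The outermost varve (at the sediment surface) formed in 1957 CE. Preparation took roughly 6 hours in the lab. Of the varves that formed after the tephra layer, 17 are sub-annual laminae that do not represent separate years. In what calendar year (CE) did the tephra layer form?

1597 CE

Total varves = 1463 + 99 + 657 = 2219.
The tephra layer sits at varve 1842 from the core base, so 2219 − 1842 = 377 varves formed after it.
Excluding 17 false varves: 377 − 17 = 360.
Counting back 360 years from 1957 CE places the tephra layer in 1957 − 360 = 1597 CE.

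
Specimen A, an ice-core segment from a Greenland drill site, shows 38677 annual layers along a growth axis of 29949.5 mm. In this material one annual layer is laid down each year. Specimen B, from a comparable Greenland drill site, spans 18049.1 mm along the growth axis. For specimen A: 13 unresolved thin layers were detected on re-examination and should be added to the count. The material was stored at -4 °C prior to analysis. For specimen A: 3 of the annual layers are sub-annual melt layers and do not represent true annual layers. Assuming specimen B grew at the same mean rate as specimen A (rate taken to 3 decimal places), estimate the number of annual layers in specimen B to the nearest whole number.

Specimen A: adjusted count: 38677 − 3 + 13 = 38687 annual layers.
A: 29949.5 mm over 38687 years gives 29949.5 / 38687 ≈ 0.774 mm/year.
B spans 18049.1 / 0.774 = 23319.25 years ≈ 23319 annual layers.

23319 annual layers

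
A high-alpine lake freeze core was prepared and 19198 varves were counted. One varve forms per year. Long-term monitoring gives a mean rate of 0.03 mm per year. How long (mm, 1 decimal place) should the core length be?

575.9 mm

The record spans 19198 years at 0.03 mm per year.
Length ≈ 0.03 × 19198 = 575.9 mm.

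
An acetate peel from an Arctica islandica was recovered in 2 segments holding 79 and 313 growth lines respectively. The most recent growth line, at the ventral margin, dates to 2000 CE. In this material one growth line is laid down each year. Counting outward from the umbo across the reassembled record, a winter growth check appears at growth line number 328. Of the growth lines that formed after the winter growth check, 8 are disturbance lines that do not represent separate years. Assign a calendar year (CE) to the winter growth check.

1944 CE

Total growth lines = 79 + 313 = 392.
Between growth line 328 and the ventral margin there are 392 − 328 = 64 growth lines.
64 − 8 false = 56 true growth lines after the winter growth check.
Counting back 56 years from 2000 CE places the winter growth check in 2000 − 56 = 1944 CE.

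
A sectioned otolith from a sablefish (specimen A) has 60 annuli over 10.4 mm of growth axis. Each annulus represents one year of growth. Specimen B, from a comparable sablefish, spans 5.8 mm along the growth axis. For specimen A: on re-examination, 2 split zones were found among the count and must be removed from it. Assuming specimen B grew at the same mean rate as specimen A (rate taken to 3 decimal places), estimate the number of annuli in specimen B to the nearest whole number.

Specimen A: true annulus count = 60 − 2 = 58.
A: 10.4 mm over 58 years gives 10.4 / 58 ≈ 0.179 mm per year.
Specimen B: 5.8 mm / 0.179 mm per year = 32.40 years ≈ 32 annuli.

32 annuli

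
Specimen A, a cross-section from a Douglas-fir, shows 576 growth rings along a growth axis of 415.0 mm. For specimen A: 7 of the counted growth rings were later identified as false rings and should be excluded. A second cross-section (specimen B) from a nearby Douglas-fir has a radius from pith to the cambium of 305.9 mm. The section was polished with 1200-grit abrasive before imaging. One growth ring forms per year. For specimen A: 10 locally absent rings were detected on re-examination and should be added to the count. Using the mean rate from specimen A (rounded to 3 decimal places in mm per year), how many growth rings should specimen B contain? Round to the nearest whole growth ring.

Specimen A: correcting the raw count gives 576 − 7 + 10 = 579 true growth rings.
A: Mean rate = 415.0 mm / 579 years ≈ 0.717 mm per year.
For B, 305.9 / 0.717 = 426.64 years ≈ 427 growth rings.

427 growth rings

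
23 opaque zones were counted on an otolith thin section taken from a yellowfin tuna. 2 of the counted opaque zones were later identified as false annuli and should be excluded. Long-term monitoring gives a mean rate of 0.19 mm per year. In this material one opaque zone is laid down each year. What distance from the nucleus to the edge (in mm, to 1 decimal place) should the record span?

True opaque zone count = 23 − 2 = 21.
Predicted length = 0.19 mm/year × 21 years = 4.0 mm.

4.0 mm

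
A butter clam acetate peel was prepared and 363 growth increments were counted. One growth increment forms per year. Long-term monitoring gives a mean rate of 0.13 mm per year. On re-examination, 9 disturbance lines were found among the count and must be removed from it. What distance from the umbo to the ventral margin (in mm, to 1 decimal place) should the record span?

46.0 mm

Correcting the raw count gives 363 − 9 = 354 true growth increments.
354 years at 0.13 mm/year gives 0.13 × 354 = 46.0 mm.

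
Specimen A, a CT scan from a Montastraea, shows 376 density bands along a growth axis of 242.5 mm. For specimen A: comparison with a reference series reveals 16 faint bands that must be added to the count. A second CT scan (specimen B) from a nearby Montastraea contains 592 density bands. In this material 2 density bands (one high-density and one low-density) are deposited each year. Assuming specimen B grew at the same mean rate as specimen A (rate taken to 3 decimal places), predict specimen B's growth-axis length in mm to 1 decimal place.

366.2 mm

Specimen A: true density band count = 376 + 16 = 392.
Specimen A: dividing by 2 density bands per year: 392 / 2 = 196 years.
A: 242.5 mm over 196 years gives 242.5 / 196 ≈ 1.237 mm/year.
Specimen B: with 2 density bands per year, 592 / 2 = 296 years. For B, 1.237 mm/year × 296 years = 366.2 mm.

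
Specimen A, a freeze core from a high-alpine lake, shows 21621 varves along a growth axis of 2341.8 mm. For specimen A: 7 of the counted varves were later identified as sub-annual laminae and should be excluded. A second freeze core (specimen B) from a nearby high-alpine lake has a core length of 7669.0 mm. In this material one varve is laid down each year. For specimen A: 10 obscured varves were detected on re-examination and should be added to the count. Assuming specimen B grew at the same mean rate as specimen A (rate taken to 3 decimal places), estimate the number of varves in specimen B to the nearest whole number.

Specimen A: adjusted count: 21621 − 7 + 10 = 21624 varves.
A: Mean rate = 2341.8 mm / 21624 years ≈ 0.108 mm per year.
For B, 7669.0 / 0.108 = 71009.26 years ≈ 71009 varves.

71009 varves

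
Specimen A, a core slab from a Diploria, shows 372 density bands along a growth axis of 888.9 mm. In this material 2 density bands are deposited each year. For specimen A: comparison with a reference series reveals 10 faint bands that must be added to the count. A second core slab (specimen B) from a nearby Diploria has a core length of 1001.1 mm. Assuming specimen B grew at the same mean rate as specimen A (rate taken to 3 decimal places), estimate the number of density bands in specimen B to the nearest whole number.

430 density bands

Specimen A: true density band count = 372 + 10 = 382.
Specimen A: 382 density bands at 2 per year is 382 / 2 = 191 years.
A: Mean rate = 888.9 mm / 191 years ≈ 4.654 mm per year.
Specimen B: 1001.1 mm / 4.654 mm per year = 215.11 years; at 2 density bands per year that is 215.11 × 2 ≈ 430 density bands.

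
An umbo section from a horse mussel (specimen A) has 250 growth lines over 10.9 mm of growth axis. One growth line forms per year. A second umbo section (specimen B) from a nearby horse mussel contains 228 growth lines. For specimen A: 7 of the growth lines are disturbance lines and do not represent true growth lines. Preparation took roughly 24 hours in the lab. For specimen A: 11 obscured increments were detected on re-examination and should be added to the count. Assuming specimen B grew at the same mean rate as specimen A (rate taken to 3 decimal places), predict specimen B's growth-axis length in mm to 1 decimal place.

Specimen A: true growth line count = 250 − 7 + 11 = 254.
A: 10.9 mm over 254 years gives 10.9 / 254 ≈ 0.043 mm per year.
For B, 0.043 mm/year × 228 years = 9.8 mm.

9.8 mm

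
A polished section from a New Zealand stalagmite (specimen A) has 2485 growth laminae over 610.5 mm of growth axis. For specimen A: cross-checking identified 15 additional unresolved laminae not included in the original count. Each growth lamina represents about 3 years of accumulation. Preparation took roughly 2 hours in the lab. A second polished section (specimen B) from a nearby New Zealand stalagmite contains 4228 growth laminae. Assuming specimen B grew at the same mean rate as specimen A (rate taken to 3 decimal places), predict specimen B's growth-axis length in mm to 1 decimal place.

1027.4 mm

Specimen A: true growth lamina count = 2485 + 15 = 2500.
Specimen A: at 3 years per growth lamina, 2500 × 3 = 7500 years.
A: 610.5 mm over 7500 years gives 610.5 / 7500 ≈ 0.081 mm per year.
Specimen B: multiplying by 3 years per growth lamina: 4228 × 3 = 12684 years. For B, 0.081 mm/year × 12684 years = 1027.4 mm.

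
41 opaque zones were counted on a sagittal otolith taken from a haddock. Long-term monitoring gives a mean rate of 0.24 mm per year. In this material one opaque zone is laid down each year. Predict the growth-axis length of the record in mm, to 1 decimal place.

The record spans 41 years at 0.24 mm per year.
41 years at 0.24 mm/year gives 0.24 × 41 = 9.8 mm.

9.8 mm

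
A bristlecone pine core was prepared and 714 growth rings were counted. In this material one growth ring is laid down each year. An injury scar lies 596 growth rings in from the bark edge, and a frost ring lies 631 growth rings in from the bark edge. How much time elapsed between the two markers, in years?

631 − 596 = 35 growth rings lie between the two events.
At one growth ring per year, 35 years elapsed between them.

35 years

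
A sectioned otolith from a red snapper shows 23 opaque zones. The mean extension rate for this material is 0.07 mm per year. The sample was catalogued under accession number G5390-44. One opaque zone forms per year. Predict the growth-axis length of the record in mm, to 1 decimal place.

1.6 mm

23 years of growth are recorded.
Predicted length = 0.07 mm/year × 23 years = 1.6 mm.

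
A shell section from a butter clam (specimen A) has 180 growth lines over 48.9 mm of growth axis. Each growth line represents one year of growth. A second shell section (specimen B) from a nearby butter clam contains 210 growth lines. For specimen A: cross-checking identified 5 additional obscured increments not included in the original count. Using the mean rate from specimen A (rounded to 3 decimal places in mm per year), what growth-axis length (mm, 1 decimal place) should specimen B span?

55.4 mm

Specimen A: correcting the raw count gives 180 + 5 = 185 true growth lines.
A: 48.9 mm over 185 years gives 48.9 / 185 ≈ 0.264 mm/year.
Length of B = 0.264 × 210 = 55.4 mm.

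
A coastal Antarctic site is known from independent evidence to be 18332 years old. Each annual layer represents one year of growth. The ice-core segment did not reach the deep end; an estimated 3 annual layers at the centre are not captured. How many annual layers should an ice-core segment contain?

18329 annual layers

One annual layer per year gives 18332 annual layers over 18332 years.
18332 − 3 missed = 18329 annual layers expected in the prepared section.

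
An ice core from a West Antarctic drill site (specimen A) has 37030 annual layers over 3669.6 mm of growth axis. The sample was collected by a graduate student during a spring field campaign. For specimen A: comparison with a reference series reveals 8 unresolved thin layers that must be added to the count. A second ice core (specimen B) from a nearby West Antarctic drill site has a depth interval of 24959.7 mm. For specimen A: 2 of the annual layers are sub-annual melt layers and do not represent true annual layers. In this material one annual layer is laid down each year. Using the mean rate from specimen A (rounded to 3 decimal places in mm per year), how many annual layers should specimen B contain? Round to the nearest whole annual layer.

252118 annual layers

Specimen A: adjusted count: 37030 − 2 + 8 = 37036 annual layers.
A: Mean rate = 3669.6 mm / 37036 years ≈ 0.099 mm per year.
For B, 24959.7 / 0.099 = 252118.18 years ≈ 252118 annual layers.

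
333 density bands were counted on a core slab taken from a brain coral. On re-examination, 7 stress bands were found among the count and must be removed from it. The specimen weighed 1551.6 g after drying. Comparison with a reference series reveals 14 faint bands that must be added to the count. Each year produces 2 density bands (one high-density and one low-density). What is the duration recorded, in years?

170 yr

Adjusted count: 333 − 7 + 14 = 340 density bands.
Dividing by 2 density bands per year: 340 / 2 = 170 years.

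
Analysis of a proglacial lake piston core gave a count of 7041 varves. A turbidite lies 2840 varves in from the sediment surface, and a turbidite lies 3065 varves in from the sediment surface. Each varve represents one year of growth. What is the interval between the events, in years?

Separation: 3065 − 2840 = 225 varves.
One varve per year makes the interval 225 years.

225 yr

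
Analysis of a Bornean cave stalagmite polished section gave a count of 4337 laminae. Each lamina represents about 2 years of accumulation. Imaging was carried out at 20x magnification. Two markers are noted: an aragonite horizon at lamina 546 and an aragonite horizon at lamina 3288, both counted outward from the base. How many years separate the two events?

5484 years

Separation: 3288 − 546 = 2742 laminae.
Multiplying by 2 years per lamina: 2742 × 2 = 5484 years.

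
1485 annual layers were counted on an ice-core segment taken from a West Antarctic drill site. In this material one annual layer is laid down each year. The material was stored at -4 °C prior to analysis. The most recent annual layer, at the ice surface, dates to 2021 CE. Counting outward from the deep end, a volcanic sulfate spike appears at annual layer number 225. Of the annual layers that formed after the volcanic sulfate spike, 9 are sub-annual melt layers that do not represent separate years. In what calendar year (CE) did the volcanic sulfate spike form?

1485 − 225 = 1260 annual layers lie beyond the volcanic sulfate spike toward the ice surface.
Removing the 9 false annual layers leaves 1260 − 9 = 1251 true annual layers beyond the volcanic sulfate spike.
2021 − 1251 = 770 CE.

770 CE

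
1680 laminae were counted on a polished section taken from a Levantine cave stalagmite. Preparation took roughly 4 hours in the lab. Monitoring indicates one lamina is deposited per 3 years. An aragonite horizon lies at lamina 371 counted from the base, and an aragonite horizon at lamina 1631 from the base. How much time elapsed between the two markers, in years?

3780 years

Separation: 1631 − 371 = 1260 laminae.
At 3 years per lamina, 1260 × 3 = 3780 years.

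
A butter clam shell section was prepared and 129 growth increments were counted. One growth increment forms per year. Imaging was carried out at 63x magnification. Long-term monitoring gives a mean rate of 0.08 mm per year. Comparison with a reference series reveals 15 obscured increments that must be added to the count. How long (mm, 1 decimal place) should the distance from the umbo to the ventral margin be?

True growth increment count = 129 + 15 = 144.
Length ≈ 0.08 × 144 = 11.5 mm.

11.5 mm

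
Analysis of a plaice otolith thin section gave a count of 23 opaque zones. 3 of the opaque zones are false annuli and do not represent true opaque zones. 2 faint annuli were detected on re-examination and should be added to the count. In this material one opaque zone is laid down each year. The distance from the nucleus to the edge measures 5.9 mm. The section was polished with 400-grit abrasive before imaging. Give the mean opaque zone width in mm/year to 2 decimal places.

0.27 mm/year

After corrections the count is 23 − 3 + 2 = 22 opaque zones.
Mean rate = 5.9 mm / 22 years ≈ 0.27 mm/year.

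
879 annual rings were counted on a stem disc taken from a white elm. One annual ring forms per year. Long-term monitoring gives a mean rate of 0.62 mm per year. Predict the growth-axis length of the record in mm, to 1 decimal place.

The record spans 879 years at 0.62 mm per year.
Predicted length = 0.62 mm/year × 879 years = 545.0 mm.

545.0 mm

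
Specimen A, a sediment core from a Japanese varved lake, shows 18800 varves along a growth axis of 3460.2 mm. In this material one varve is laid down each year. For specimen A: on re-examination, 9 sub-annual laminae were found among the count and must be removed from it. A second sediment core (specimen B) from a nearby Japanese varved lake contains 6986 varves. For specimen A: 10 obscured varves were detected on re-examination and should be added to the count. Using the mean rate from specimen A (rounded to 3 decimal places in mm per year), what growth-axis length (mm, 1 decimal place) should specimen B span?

1285.4 mm

Specimen A: true varve count = 18800 − 9 + 10 = 18801.
A: Mean rate = 3460.2 mm / 18801 years ≈ 0.184 mm/yr.
For B, 0.184 mm/year × 6986 years = 1285.4 mm.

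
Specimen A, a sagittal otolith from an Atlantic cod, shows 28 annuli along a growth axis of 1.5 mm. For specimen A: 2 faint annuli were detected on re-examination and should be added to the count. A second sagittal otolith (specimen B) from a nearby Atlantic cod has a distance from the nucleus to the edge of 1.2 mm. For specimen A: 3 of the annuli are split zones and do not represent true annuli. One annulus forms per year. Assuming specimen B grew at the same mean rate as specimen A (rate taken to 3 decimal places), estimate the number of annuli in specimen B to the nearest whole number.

Specimen A: after corrections the count is 28 − 3 + 2 = 27 annuli.
A: Mean rate = 1.5 mm / 27 years ≈ 0.056 mm per year.
Specimen B: 1.2 mm / 0.056 mm per year = 21.43 years ≈ 21 annuli.

21 annuli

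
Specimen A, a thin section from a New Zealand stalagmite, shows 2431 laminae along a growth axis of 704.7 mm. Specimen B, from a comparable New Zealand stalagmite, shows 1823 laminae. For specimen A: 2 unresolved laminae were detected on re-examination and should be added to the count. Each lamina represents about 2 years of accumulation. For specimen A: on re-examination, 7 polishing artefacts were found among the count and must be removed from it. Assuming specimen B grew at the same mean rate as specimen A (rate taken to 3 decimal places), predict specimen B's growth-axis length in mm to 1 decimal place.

Specimen A: after corrections the count is 2431 − 7 + 2 = 2426 laminae.
Specimen A: at 2 years per lamina, 2426 × 2 = 4852 years.
A: Extension rate ≈ 704.7 / 4852 = 0.145 mm/yr.
Specimen B: multiplying by 2 years per lamina: 1823 × 2 = 3646 years. For B, 0.145 mm/year × 3646 years = 528.7 mm.

528.7 mm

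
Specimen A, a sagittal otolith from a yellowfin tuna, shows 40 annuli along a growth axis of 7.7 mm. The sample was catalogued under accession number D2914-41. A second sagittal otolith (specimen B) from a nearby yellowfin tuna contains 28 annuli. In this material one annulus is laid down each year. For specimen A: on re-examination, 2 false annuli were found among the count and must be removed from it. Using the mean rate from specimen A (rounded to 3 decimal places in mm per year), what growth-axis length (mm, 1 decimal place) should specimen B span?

Specimen A: after corrections the count is 40 − 2 = 38 annuli.
A: 7.7 mm over 38 years gives 7.7 / 38 ≈ 0.203 mm/year.
For B, 0.203 mm/year × 28 years = 5.7 mm.

5.7 mm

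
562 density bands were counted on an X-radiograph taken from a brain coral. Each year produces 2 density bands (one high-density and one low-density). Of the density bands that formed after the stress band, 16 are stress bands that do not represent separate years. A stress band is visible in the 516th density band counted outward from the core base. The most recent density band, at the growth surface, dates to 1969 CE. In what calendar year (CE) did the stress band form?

562 − 516 = 46 density bands lie beyond the stress band toward the growth surface.
46 − 16 false = 30 true density bands after the stress band.
Dividing by 2 density bands per year: 30 / 2 = 15 years.
1969 − 15 = 1954 CE.

1954 CE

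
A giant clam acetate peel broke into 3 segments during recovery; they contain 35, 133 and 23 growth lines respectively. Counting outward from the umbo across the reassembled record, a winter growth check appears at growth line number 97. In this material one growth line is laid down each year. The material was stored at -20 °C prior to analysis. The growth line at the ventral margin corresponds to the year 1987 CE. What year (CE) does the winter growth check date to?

1893 CE

Total growth lines = 35 + 133 + 23 = 191.
The winter growth check sits at growth line 97 from the umbo, so 191 − 97 = 94 growth lines formed after it.
Counting back 94 years from 1987 CE places the winter growth check in 1987 − 94 = 1893 CE.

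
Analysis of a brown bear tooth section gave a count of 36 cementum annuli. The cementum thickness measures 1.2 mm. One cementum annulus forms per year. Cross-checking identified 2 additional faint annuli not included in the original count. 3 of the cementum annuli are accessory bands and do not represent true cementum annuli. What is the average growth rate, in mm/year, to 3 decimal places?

0.034 mm/year

Correcting the raw count gives 36 − 3 + 2 = 35 true cementum annuli.
Extension rate ≈ 1.2 / 35 = 0.034 mm/year.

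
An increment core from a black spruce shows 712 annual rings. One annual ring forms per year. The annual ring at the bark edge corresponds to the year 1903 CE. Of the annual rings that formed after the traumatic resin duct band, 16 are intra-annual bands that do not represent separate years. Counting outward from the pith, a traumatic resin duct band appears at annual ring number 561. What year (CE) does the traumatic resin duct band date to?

Between annual ring 561 and the bark edge there are 712 − 561 = 151 annual rings.
Excluding 16 false annual rings: 151 − 16 = 135.
The annual ring at the bark edge is 1903 CE, so the traumatic resin duct band dates to 1903 − 135 = 1768 CE.

1768 CE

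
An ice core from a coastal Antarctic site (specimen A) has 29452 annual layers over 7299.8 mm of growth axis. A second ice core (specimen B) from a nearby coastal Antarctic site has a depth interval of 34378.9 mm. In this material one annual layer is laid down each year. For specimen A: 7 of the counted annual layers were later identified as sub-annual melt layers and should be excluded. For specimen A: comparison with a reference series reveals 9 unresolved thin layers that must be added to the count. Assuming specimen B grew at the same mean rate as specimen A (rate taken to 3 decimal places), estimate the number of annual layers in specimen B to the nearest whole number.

138625 annual layers

Specimen A: adjusted count: 29452 − 7 + 9 = 29454 annual layers.
A: Mean rate = 7299.8 mm / 29454 years ≈ 0.248 mm per year.
B spans 34378.9 / 0.248 = 138624.60 years ≈ 138625 annual layers.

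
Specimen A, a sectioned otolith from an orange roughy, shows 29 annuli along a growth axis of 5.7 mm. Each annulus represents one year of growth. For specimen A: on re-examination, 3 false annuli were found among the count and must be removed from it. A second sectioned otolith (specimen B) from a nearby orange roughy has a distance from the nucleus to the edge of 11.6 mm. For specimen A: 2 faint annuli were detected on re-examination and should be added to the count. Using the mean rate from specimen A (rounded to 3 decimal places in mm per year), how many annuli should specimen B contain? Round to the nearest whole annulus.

57 annuli

Specimen A: correcting the raw count gives 29 − 3 + 2 = 28 true annuli.
A: 5.7 mm over 28 years gives 5.7 / 28 ≈ 0.204 mm per year.
For B, 11.6 / 0.204 = 56.86 years ≈ 57 annuli.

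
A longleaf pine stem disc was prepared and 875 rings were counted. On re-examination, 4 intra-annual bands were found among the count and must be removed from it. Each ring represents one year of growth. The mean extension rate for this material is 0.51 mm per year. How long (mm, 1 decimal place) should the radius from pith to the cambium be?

After corrections the count is 875 − 4 = 871 rings.
Predicted length = 0.51 mm/year × 871 years = 444.2 mm.

444.2 mm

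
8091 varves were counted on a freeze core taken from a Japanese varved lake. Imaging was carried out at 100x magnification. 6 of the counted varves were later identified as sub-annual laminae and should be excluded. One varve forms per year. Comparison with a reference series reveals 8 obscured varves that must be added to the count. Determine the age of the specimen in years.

8093 years

True varve count = 8091 − 6 + 8 = 8093.
With a one-to-one varve periodicity this is 8093 years.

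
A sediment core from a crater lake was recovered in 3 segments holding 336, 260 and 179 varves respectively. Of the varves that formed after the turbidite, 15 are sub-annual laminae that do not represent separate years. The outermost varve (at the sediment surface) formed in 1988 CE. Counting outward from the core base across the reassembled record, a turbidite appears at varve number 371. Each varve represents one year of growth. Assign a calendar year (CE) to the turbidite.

1599 CE

Total varves = 336 + 260 + 179 = 775.
Between varve 371 and the sediment surface there are 775 − 371 = 404 varves.
Removing the 15 false varves leaves 404 − 15 = 389 true varves beyond the turbidite.
The varve at the sediment surface is 1988 CE, so the turbidite dates to 1988 − 389 = 1599 CE.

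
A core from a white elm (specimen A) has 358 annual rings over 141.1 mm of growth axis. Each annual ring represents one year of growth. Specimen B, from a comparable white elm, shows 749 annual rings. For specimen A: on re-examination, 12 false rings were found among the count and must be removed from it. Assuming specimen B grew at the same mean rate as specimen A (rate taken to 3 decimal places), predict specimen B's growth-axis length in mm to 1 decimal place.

305.6 mm

Specimen A: after corrections the count is 358 − 12 = 346 annual rings.
A: Mean rate = 141.1 mm / 346 years ≈ 0.408 mm/yr.
For B, 0.408 mm/year × 749 years = 305.6 mm.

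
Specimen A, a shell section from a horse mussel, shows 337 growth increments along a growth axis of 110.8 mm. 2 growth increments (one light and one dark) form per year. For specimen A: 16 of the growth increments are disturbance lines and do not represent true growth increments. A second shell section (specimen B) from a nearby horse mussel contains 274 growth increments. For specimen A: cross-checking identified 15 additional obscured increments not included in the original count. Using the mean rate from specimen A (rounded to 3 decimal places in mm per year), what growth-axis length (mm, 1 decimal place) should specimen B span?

90.4 mm

Specimen A: after corrections the count is 337 − 16 + 15 = 336 growth increments.
Specimen A: 336 growth increments at 2 per year is 336 / 2 = 168 years.
A: 110.8 mm over 168 years gives 110.8 / 168 ≈ 0.660 mm/year.
Specimen B: with 2 growth increments per year, 274 / 2 = 137 years. Length of B = 0.660 × 137 = 90.4 mm.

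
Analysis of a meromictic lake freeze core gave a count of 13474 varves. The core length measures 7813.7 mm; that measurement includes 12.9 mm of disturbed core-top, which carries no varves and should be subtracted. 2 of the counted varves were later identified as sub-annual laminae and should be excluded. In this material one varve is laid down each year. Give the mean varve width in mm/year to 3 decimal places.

True varve count = 13474 − 2 = 13472.
Net length = 7813.7 − 12.9 = 7800.8 mm.
Mean rate = 7800.8 mm / 13472 years ≈ 0.579 mm/year.

0.579 mm/year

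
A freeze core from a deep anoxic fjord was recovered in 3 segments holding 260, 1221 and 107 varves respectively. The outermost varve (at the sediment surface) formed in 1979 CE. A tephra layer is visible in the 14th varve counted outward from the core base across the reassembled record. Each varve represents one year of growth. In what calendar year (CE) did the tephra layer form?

Total varves = 260 + 1221 + 107 = 1588.
Between varve 14 and the sediment surface there are 1588 − 14 = 1574 varves.
The varve at the sediment surface is 1979 CE, so the tephra layer dates to 1979 − 1574 = 405 CE.

405 CE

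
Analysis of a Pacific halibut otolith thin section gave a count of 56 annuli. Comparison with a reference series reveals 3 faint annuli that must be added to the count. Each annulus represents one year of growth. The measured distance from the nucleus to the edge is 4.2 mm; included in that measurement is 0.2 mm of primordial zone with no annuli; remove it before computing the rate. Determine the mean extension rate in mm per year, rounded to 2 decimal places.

After corrections the count is 56 + 3 = 59 annuli.
Net length = 4.2 − 0.2 = 4.0 mm.
4.0 mm over 59 years gives 4.0 / 59 ≈ 0.07 mm per year.

0.07 mm per year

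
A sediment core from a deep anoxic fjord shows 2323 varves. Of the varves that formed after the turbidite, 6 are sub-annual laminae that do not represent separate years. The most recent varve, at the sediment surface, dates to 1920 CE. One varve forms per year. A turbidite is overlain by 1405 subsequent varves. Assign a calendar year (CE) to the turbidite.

521 CE

1405 varves formed after the turbidite.
Removing the 6 false varves leaves 1405 − 6 = 1399 true varves beyond the turbidite.
The varve at the sediment surface is 1920 CE, so the turbidite dates to 1920 − 1399 = 521 CE.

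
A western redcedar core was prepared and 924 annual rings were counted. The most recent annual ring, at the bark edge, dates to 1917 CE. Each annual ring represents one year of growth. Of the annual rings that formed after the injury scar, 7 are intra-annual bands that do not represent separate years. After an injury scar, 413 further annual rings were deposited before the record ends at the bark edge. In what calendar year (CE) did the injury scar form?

1511 CE

There are 413 annual rings younger than the injury scar.
Removing the 7 false annual rings leaves 413 − 7 = 406 true annual rings beyond the injury scar.
The annual ring at the bark edge is 1917 CE, so the injury scar dates to 1917 − 406 = 1511 CE.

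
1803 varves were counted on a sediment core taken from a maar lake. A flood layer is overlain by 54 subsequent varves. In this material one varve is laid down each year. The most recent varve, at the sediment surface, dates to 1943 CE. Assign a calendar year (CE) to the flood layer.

54 varves formed after the flood layer.
1943 − 54 = 1889 CE.

1889 CE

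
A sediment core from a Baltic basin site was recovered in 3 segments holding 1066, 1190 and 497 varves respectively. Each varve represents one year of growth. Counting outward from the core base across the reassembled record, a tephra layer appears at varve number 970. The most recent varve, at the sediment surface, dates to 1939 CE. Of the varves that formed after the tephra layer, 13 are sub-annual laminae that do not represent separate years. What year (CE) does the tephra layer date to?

169 CE

Total varves = 1066 + 1190 + 497 = 2753.
2753 − 970 = 1783 varves lie beyond the tephra layer toward the sediment surface.
1783 − 13 false = 1770 true varves after the tephra layer.
Counting back 1770 years from 1939 CE places the tephra layer in 1939 − 1770 = 169 CE.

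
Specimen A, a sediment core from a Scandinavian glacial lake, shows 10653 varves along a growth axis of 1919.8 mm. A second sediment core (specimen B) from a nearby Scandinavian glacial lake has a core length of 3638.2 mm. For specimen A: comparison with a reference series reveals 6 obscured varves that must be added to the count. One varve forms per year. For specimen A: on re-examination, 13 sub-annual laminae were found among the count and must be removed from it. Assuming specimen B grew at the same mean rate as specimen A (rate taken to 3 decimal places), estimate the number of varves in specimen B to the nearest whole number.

Specimen A: true varve count = 10653 − 13 + 6 = 10646.
A: 1919.8 mm over 10646 years gives 1919.8 / 10646 ≈ 0.180 mm/yr.
Specimen B: 3638.2 mm / 0.180 mm per year = 20212.22 years ≈ 20212 varves.

20212 varves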